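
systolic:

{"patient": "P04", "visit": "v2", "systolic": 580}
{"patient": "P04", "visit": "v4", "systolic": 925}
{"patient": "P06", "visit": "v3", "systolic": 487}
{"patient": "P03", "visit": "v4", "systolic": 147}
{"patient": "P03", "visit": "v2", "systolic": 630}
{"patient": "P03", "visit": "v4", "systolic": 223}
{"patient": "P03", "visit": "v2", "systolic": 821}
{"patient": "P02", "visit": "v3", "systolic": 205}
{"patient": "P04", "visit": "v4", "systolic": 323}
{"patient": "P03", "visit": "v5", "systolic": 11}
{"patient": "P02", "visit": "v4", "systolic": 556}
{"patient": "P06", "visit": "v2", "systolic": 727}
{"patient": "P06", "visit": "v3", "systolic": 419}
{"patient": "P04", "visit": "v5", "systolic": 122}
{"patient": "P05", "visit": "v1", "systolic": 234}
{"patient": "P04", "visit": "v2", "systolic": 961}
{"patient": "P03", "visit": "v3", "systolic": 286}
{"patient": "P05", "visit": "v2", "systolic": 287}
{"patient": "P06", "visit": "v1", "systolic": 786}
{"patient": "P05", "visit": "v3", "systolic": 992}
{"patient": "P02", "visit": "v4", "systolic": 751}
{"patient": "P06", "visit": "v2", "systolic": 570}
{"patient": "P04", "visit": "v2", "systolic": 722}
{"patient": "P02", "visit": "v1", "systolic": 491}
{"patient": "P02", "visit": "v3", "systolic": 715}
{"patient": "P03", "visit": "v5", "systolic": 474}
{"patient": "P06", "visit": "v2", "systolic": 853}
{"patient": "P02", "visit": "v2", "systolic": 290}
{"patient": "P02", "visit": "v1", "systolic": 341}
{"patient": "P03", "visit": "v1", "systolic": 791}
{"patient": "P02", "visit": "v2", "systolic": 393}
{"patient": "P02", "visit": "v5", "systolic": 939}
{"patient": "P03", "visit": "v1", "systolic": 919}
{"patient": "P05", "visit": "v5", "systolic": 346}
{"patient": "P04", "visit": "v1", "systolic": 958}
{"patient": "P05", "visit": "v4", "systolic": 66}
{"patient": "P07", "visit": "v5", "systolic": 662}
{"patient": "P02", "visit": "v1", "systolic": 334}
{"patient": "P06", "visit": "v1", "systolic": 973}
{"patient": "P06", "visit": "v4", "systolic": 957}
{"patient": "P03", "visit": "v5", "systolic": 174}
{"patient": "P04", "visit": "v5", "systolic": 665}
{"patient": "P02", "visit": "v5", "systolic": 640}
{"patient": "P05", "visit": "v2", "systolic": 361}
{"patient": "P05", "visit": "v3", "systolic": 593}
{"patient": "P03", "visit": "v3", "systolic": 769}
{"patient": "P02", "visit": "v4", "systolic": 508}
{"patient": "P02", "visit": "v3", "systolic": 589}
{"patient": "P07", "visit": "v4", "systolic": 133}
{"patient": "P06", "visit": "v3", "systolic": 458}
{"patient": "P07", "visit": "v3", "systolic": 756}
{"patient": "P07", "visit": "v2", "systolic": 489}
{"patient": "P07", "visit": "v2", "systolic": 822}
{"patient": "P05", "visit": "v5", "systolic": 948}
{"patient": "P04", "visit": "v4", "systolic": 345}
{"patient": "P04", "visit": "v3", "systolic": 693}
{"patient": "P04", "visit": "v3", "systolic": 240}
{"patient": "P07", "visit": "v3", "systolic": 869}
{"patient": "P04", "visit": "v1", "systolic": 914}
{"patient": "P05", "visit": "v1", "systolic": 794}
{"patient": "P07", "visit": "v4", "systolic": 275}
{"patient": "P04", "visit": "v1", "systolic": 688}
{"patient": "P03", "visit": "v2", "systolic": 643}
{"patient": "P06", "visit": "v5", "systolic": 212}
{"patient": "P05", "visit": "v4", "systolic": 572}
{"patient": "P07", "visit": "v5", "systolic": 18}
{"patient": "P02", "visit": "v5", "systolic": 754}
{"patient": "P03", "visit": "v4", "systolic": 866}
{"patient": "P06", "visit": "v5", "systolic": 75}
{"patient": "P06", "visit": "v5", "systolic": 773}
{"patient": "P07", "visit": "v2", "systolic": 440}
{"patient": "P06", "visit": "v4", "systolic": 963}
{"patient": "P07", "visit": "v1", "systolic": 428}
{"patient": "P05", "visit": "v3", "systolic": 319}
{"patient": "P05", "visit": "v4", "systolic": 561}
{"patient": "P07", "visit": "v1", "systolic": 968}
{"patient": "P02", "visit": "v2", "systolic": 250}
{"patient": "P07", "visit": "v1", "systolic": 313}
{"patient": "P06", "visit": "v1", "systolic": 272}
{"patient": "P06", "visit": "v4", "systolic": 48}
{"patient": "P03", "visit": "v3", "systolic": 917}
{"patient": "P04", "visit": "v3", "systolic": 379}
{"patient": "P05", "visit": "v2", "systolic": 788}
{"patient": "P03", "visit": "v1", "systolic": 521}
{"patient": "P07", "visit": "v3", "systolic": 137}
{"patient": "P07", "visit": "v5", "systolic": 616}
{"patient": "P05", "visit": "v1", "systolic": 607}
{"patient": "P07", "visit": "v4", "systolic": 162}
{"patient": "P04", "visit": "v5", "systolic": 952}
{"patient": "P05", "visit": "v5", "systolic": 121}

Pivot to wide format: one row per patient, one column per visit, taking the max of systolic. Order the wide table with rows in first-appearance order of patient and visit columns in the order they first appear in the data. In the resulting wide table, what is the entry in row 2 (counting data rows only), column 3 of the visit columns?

487

With rows in first-appearance order of patient, row 2 is patient=P06. visit columns in first-appearance order: v2, v4, v3, v5, v1; column 3 is v3.
Long rows with patient=P06, visit=v3: max(487, 419, 458) = 487.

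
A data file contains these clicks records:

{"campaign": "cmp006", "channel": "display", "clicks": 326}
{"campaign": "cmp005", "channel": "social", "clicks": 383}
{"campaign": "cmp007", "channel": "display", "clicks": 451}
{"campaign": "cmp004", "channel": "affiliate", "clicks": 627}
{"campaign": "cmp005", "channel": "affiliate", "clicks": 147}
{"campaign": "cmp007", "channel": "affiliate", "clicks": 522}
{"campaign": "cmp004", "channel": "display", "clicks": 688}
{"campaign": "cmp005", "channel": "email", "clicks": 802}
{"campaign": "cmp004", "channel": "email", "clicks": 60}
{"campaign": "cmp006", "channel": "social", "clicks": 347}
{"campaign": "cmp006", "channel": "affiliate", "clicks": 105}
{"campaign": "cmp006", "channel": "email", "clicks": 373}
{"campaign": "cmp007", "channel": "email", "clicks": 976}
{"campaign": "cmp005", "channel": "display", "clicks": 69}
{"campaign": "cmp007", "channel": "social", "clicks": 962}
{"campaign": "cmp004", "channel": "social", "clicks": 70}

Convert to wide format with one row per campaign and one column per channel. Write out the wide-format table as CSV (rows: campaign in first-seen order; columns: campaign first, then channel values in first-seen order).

Columns: campaign plus the 4 distinct channel values (display, social, affiliate, email).
For example, row cmp006 column display takes clicks=326 from the long row (cmp006, display).

campaign,display,social,affiliate,email
cmp006,326,347,105,373
cmp005,69,383,147,802
cmp007,451,962,522,976
cmp004,688,70,627,60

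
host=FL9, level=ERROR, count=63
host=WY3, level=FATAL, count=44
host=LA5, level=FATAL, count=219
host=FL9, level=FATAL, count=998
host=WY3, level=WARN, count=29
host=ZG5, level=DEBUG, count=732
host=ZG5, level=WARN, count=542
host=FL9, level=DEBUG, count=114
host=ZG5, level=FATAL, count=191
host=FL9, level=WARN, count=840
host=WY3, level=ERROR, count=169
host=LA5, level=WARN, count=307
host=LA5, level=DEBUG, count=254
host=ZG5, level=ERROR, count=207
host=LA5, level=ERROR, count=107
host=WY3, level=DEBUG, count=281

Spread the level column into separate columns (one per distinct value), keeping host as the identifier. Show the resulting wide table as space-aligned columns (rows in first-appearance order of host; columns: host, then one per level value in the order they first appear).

host  ERROR  FATAL  WARN  DEBUG
FL9   63     998    840   114  
WY3   169    44     29    281  
LA5   107    219    307   254  
ZG5   207    191    542   732  

Columns: host plus the 4 distinct level values (ERROR, FATAL, WARN, DEBUG).
For example, row FL9 column ERROR takes count=63 from the long row (FL9, ERROR).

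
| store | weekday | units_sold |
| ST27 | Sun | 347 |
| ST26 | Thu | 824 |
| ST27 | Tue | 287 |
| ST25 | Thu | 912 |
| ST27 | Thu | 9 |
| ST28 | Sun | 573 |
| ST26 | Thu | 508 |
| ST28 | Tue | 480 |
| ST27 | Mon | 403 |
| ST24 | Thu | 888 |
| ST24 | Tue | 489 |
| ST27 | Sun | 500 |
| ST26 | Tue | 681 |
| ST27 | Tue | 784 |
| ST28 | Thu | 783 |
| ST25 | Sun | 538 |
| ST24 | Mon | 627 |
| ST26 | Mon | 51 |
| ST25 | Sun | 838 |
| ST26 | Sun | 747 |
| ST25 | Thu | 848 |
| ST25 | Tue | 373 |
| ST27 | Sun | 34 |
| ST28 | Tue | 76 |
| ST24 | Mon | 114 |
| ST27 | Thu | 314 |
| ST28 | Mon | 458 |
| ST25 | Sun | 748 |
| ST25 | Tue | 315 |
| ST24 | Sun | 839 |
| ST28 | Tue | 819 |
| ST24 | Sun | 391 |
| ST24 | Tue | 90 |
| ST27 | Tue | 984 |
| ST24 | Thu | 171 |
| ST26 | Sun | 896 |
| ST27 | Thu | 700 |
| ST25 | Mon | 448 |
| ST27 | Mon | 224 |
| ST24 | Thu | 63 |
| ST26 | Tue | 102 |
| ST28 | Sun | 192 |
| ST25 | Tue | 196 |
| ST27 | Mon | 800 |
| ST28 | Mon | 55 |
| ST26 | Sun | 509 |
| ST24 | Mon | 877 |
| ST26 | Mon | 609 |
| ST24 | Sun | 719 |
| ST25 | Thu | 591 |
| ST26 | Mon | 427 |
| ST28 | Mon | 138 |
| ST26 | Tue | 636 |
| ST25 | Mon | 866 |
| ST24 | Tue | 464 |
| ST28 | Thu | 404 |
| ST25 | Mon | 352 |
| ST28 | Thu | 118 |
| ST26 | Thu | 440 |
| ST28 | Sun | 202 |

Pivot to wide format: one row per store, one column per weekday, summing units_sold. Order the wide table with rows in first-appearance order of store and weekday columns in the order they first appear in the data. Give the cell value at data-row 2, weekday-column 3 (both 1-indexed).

With rows in first-appearance order of store, row 2 is store=ST26. weekday columns in first-appearance order: Sun, Thu, Tue, Mon; column 3 is Tue.
Long rows with store=ST26, weekday=Tue: 681 + 102 + 636 = 1419.

1419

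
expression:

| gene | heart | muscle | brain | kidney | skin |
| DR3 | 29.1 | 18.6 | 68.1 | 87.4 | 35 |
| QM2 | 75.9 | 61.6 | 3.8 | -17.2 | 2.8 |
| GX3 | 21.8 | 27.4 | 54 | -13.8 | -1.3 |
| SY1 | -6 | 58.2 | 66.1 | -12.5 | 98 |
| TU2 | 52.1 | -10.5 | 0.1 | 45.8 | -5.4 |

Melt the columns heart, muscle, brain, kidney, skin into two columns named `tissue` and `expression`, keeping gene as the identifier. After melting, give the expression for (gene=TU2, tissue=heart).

Unpivoting turns each (gene, wide-column) pair into one long row.
The wide cell at row TU2, column heart holds 52.1, so the long row (TU2, heart) has expression=52.1.

52.1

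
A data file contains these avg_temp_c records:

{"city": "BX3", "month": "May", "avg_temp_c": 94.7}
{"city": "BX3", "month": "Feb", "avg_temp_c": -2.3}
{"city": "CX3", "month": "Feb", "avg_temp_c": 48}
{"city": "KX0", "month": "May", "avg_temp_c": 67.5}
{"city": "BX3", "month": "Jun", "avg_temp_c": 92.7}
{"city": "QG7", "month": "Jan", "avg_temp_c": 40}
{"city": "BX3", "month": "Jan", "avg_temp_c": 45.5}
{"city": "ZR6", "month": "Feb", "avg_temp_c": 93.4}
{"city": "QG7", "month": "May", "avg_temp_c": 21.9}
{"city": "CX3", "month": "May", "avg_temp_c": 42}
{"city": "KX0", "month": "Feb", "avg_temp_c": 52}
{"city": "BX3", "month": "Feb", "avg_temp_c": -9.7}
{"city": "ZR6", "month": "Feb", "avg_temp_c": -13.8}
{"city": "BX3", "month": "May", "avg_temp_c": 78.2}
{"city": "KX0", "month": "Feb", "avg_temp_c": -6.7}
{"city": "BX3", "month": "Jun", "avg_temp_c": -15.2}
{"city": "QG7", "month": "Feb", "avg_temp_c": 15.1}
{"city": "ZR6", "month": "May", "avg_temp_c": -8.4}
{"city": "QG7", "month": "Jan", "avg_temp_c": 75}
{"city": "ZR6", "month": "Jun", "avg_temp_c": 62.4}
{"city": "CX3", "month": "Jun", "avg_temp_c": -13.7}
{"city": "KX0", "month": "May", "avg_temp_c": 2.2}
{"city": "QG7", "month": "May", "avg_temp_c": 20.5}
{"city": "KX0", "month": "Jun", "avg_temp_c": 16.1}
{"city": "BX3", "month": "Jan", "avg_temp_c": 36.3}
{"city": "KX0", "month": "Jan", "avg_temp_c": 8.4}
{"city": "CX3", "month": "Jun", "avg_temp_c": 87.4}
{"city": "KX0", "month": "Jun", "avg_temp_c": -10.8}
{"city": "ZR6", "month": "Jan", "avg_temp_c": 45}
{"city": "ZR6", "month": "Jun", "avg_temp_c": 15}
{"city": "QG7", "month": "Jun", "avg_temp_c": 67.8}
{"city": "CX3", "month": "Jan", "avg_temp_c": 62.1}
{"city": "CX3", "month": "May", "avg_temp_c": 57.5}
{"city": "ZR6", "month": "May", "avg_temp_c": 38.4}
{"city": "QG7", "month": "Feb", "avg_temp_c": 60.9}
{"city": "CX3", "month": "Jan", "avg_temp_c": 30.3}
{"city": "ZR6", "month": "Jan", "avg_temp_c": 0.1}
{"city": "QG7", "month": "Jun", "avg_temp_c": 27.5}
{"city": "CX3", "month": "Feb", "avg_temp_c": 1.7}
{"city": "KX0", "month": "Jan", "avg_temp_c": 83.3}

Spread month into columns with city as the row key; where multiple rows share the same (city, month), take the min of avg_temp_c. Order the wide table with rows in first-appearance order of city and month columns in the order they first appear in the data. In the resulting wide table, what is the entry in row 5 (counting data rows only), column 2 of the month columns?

-13.8

With rows in first-appearance order of city, row 5 is city=ZR6. month columns in first-appearance order: May, Feb, Jun, Jan; column 2 is Feb.
Long rows with city=ZR6, month=Feb: min(93.4, -13.8) = -13.8.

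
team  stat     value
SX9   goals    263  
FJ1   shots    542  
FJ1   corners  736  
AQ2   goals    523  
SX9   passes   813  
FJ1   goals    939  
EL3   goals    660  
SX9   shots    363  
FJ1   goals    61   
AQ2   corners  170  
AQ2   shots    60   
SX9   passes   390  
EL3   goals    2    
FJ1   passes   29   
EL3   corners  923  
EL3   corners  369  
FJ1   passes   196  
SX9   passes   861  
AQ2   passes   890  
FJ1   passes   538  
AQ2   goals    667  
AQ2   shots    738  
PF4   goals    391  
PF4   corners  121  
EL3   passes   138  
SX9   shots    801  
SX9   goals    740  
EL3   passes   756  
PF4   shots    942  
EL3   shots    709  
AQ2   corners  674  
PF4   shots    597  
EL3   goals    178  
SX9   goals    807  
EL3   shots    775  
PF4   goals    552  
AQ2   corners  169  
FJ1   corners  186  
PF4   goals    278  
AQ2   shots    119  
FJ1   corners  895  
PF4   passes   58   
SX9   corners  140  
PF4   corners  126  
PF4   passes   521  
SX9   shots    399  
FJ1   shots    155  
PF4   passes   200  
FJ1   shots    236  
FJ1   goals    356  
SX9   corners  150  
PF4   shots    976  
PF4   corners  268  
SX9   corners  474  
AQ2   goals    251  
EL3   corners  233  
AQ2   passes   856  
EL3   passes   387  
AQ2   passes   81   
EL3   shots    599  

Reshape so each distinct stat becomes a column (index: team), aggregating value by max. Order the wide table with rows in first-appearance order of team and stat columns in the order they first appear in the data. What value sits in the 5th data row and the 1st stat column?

552

With rows in first-appearance order of team, row 5 is team=PF4. stat columns in first-appearance order: goals, shots, corners, passes; column 1 is goals.
Long rows with team=PF4, stat=goals: max(391, 552, 278) = 552.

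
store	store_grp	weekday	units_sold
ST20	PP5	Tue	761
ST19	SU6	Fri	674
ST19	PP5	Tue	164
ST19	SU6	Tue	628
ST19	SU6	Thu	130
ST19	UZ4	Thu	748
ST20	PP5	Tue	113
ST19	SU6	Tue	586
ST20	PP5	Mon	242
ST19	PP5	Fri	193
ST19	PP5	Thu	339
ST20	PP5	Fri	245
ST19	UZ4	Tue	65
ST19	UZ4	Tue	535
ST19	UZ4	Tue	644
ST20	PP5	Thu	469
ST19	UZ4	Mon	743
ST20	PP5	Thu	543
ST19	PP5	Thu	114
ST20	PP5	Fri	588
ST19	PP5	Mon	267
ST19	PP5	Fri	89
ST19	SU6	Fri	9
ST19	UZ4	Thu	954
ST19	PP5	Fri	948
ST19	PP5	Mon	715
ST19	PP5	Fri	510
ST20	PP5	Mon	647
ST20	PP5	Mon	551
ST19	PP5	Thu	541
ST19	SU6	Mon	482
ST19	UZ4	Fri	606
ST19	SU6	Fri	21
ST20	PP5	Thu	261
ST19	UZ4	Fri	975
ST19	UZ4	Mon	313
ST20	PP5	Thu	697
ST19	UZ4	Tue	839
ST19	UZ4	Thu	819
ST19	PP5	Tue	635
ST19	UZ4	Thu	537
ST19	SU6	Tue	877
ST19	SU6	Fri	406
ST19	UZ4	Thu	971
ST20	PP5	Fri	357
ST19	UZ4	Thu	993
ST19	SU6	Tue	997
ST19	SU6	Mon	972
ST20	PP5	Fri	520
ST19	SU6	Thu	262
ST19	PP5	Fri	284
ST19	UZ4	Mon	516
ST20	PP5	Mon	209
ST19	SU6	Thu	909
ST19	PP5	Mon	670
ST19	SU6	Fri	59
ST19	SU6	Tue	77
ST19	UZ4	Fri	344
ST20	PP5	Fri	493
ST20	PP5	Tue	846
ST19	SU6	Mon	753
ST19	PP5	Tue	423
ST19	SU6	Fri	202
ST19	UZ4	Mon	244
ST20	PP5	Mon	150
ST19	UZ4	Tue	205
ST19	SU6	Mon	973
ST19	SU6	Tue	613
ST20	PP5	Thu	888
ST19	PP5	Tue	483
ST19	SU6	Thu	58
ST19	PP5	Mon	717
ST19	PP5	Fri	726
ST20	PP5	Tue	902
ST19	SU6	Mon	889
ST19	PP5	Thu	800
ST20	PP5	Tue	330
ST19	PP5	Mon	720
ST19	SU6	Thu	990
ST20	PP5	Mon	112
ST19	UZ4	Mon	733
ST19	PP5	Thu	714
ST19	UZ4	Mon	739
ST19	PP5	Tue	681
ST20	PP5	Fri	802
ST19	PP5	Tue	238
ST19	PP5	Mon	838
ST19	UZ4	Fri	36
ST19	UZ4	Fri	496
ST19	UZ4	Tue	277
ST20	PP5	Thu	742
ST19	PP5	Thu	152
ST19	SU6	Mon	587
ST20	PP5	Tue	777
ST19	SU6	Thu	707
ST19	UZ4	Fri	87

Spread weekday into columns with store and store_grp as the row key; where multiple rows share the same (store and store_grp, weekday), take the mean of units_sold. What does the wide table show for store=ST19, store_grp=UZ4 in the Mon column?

Rows with store=ST19, store_grp=UZ4 and weekday=Mon: units_sold values are 743, 313, 516, 244, 733, 739.
(743 + 313 + 516 + 244 + 733 + 739) / 6 = 548.

548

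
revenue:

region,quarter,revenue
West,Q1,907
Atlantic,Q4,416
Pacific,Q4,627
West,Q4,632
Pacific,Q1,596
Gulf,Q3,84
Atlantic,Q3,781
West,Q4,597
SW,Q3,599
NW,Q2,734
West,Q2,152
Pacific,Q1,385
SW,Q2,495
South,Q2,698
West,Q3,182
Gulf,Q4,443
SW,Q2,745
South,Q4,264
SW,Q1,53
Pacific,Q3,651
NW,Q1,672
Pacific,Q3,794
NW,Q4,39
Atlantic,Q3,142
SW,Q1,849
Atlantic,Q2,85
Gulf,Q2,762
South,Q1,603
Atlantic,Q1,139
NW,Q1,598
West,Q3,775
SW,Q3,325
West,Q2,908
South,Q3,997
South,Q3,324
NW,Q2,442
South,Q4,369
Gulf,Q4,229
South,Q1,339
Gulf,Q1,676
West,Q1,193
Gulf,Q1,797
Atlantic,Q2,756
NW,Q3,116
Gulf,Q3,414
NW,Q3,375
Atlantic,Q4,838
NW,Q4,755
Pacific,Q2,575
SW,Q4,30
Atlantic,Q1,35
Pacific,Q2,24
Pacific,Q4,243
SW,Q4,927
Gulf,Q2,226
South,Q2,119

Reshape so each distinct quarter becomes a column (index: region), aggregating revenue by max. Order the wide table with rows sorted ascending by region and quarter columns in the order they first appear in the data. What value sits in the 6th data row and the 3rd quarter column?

With rows sorted ascending by region, row 6 is region=South. quarter columns in first-appearance order: Q1, Q4, Q3, Q2; column 3 is Q3.
Long rows with region=South, quarter=Q3: max(997, 324) = 997.

997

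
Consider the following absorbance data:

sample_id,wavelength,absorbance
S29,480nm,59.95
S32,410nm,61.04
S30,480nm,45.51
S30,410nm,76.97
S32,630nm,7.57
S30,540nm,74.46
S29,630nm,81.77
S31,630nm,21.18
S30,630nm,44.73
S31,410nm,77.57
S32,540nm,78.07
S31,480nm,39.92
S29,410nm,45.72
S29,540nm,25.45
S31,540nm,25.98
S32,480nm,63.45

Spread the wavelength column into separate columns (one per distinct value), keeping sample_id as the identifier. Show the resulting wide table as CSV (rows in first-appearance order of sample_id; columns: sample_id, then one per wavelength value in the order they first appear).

sample_id,480nm,410nm,630nm,540nm
S29,59.95,45.72,81.77,25.45
S32,63.45,61.04,7.57,78.07
S30,45.51,76.97,44.73,74.46
S31,39.92,77.57,21.18,25.98

Columns: sample_id plus the 4 distinct wavelength values (480nm, 410nm, 630nm, 540nm).
For example, row S29 column 480nm takes absorbance=59.95 from the long row (S29, 480nm).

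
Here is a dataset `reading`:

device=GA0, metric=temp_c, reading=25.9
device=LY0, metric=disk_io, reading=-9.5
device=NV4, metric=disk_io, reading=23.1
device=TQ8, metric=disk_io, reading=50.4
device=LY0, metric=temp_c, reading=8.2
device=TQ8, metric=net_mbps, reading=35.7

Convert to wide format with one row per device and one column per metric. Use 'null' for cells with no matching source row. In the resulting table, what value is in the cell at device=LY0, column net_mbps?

No long-format row has device=LY0 and metric=net_mbps, so the cell is null.

null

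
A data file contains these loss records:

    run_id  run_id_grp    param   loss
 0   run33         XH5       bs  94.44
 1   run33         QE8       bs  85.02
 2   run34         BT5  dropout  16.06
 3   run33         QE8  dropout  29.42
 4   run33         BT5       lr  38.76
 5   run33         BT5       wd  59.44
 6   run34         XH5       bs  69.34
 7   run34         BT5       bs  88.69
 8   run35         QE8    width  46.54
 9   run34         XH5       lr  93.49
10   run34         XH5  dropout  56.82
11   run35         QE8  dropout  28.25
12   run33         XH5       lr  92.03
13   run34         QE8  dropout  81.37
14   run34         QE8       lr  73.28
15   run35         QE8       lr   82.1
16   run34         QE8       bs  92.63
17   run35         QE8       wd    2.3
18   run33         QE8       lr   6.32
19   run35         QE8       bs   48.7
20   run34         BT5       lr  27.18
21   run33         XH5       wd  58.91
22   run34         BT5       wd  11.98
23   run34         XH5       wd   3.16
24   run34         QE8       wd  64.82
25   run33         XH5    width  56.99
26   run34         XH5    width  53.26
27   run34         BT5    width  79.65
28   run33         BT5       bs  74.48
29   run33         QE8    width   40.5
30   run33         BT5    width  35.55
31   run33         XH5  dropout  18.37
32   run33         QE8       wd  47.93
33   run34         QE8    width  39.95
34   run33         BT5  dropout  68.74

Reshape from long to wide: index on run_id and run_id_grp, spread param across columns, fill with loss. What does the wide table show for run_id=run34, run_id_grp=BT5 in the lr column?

Wide layout: rows indexed by run_id and run_id_grp, columns are the 5 distinct param values (bs, dropout, lr, wd, width).
Cell (run_id=run34, run_id_grp=BT5, param=lr) draws from the long row where run_id=run34, run_id_grp=BT5 and param=lr, which has loss=27.18.

27.18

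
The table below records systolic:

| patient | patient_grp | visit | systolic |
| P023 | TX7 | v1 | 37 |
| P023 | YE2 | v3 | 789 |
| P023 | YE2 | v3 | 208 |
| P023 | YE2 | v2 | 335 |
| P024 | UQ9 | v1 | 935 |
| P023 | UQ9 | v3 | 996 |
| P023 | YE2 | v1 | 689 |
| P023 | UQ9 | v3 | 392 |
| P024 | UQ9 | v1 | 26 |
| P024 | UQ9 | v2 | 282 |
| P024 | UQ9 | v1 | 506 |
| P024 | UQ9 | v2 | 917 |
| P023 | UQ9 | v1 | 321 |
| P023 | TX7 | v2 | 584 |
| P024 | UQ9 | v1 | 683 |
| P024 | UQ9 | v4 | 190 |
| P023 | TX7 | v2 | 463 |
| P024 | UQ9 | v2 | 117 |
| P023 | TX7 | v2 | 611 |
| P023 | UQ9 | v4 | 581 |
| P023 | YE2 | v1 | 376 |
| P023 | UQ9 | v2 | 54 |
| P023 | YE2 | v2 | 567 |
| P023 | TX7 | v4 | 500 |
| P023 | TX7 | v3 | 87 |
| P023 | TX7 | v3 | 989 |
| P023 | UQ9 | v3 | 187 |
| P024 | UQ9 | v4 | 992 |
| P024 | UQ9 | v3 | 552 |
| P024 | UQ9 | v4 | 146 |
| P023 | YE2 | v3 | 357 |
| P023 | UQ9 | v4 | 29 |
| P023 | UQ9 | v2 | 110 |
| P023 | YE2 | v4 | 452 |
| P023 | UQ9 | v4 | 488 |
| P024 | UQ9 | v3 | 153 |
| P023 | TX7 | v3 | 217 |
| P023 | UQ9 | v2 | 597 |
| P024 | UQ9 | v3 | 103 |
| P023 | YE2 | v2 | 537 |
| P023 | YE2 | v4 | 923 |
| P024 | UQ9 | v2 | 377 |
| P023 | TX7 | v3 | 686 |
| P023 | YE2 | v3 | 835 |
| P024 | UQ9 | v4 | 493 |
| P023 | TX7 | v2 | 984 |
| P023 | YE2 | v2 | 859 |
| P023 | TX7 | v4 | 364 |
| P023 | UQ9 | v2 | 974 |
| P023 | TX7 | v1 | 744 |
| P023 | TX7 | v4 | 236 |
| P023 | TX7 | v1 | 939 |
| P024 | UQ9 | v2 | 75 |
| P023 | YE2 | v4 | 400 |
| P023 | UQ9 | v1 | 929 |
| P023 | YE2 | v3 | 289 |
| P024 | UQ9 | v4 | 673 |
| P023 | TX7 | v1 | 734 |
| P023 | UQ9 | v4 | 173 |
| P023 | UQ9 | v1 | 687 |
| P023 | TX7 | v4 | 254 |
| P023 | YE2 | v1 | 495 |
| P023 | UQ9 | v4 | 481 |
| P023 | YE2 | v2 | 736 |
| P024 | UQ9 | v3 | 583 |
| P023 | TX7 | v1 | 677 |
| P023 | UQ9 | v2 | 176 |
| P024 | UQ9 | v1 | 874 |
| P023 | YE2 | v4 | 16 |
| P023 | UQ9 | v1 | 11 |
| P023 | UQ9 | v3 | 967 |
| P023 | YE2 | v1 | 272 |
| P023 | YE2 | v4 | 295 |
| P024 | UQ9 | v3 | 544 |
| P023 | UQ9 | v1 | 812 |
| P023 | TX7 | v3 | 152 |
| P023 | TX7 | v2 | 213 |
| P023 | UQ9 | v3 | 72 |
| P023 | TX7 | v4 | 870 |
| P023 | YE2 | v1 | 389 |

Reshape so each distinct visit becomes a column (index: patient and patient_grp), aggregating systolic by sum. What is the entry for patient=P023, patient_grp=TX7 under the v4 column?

2224

Rows with patient=P023, patient_grp=TX7 and visit=v4: systolic values are 500, 364, 236, 254, 870.
500 + 364 + 236 + 254 + 870 = 2224.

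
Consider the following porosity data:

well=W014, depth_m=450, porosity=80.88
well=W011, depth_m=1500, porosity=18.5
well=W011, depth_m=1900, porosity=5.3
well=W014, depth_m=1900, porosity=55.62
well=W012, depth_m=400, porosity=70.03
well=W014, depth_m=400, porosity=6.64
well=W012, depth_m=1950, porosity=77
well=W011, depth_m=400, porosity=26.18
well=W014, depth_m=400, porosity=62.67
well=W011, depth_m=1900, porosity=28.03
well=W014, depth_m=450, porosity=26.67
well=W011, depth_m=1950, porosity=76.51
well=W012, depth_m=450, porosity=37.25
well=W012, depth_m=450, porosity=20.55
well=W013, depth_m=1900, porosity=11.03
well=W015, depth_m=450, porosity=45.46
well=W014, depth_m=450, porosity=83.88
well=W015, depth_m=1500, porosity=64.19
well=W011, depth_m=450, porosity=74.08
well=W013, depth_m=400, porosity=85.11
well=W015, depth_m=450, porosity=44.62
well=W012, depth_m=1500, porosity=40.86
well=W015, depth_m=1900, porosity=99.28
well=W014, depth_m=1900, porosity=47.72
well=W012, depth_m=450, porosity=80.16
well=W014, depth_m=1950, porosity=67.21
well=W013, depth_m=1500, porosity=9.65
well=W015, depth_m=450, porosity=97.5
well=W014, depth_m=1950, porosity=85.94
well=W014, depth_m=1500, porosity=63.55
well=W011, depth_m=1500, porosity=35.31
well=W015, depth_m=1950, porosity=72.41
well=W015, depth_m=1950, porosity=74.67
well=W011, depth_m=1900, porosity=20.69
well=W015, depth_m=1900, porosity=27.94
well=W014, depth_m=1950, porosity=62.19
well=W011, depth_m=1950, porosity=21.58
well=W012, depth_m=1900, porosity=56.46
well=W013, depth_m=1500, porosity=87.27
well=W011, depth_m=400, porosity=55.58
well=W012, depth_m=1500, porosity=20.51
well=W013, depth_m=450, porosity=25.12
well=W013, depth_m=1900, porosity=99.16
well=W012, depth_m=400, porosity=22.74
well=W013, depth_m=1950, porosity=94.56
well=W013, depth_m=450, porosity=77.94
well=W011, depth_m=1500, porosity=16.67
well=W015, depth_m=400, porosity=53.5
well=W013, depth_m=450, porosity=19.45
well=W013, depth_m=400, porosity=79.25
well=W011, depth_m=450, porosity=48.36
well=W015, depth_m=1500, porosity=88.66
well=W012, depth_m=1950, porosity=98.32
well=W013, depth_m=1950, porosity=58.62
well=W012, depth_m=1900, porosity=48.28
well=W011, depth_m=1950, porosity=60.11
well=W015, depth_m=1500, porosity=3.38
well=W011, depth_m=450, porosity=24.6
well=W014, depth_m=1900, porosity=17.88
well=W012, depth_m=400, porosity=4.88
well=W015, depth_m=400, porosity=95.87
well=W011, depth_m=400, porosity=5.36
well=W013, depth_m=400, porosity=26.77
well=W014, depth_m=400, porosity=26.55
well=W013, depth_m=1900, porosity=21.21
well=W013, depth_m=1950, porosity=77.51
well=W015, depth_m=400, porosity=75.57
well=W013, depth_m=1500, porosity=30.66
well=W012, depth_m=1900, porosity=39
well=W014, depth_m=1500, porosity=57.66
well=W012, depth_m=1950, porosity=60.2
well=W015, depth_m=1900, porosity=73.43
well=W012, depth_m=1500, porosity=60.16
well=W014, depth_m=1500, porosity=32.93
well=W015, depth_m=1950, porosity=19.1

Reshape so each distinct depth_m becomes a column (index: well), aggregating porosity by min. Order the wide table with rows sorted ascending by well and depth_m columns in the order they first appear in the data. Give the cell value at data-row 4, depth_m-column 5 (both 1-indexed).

62.19

With rows sorted ascending by well, row 4 is well=W014. depth_m columns in first-appearance order: 450, 1500, 1900, 400, 1950; column 5 is 1950.
Long rows with well=W014, depth_m=1950: min(67.21, 85.94, 62.19) = 62.19.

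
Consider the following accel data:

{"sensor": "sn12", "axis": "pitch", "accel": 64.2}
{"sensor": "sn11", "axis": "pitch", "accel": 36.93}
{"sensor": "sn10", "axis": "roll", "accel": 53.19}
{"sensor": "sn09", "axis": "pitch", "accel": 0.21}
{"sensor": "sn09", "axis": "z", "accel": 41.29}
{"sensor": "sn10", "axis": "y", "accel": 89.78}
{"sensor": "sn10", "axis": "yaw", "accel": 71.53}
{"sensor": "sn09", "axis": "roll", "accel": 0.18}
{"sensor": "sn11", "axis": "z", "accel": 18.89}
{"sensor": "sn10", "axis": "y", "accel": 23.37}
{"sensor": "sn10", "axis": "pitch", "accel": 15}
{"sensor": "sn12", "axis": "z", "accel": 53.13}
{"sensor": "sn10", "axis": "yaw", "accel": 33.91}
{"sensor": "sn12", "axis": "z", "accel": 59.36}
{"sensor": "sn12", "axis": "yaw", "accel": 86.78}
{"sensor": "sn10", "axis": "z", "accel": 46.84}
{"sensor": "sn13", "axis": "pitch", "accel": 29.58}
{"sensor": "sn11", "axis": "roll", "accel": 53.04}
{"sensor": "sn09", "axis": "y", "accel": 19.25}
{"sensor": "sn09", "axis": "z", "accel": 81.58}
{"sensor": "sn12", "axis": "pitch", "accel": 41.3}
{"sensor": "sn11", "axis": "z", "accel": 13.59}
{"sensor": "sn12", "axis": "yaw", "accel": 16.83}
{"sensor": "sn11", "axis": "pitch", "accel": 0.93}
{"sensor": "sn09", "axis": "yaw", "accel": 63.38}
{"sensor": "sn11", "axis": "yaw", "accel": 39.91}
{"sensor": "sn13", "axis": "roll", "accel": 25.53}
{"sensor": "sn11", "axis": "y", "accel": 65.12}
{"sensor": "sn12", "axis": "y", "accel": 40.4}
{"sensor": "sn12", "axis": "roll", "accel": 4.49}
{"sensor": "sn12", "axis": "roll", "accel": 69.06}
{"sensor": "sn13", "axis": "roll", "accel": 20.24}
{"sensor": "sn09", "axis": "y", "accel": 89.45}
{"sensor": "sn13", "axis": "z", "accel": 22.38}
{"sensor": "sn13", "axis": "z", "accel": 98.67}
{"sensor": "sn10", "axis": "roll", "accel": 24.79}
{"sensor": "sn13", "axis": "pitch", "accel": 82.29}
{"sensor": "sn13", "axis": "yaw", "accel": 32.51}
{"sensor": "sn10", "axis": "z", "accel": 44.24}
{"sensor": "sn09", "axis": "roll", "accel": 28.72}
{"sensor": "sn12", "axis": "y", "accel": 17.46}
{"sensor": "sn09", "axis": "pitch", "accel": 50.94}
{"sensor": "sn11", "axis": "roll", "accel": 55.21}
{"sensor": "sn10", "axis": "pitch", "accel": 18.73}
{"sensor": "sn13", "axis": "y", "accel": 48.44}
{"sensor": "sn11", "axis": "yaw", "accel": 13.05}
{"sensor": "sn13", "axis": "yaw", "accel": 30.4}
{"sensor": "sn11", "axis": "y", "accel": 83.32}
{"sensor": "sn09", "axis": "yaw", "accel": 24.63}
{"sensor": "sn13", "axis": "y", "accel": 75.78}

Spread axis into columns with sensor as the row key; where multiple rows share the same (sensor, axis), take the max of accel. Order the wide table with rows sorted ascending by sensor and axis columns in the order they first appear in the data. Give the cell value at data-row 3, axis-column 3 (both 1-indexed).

With rows sorted ascending by sensor, row 3 is sensor=sn11. axis columns in first-appearance order: pitch, roll, z, y, yaw; column 3 is z.
Long rows with sensor=sn11, axis=z: max(18.89, 13.59) = 18.89.

18.89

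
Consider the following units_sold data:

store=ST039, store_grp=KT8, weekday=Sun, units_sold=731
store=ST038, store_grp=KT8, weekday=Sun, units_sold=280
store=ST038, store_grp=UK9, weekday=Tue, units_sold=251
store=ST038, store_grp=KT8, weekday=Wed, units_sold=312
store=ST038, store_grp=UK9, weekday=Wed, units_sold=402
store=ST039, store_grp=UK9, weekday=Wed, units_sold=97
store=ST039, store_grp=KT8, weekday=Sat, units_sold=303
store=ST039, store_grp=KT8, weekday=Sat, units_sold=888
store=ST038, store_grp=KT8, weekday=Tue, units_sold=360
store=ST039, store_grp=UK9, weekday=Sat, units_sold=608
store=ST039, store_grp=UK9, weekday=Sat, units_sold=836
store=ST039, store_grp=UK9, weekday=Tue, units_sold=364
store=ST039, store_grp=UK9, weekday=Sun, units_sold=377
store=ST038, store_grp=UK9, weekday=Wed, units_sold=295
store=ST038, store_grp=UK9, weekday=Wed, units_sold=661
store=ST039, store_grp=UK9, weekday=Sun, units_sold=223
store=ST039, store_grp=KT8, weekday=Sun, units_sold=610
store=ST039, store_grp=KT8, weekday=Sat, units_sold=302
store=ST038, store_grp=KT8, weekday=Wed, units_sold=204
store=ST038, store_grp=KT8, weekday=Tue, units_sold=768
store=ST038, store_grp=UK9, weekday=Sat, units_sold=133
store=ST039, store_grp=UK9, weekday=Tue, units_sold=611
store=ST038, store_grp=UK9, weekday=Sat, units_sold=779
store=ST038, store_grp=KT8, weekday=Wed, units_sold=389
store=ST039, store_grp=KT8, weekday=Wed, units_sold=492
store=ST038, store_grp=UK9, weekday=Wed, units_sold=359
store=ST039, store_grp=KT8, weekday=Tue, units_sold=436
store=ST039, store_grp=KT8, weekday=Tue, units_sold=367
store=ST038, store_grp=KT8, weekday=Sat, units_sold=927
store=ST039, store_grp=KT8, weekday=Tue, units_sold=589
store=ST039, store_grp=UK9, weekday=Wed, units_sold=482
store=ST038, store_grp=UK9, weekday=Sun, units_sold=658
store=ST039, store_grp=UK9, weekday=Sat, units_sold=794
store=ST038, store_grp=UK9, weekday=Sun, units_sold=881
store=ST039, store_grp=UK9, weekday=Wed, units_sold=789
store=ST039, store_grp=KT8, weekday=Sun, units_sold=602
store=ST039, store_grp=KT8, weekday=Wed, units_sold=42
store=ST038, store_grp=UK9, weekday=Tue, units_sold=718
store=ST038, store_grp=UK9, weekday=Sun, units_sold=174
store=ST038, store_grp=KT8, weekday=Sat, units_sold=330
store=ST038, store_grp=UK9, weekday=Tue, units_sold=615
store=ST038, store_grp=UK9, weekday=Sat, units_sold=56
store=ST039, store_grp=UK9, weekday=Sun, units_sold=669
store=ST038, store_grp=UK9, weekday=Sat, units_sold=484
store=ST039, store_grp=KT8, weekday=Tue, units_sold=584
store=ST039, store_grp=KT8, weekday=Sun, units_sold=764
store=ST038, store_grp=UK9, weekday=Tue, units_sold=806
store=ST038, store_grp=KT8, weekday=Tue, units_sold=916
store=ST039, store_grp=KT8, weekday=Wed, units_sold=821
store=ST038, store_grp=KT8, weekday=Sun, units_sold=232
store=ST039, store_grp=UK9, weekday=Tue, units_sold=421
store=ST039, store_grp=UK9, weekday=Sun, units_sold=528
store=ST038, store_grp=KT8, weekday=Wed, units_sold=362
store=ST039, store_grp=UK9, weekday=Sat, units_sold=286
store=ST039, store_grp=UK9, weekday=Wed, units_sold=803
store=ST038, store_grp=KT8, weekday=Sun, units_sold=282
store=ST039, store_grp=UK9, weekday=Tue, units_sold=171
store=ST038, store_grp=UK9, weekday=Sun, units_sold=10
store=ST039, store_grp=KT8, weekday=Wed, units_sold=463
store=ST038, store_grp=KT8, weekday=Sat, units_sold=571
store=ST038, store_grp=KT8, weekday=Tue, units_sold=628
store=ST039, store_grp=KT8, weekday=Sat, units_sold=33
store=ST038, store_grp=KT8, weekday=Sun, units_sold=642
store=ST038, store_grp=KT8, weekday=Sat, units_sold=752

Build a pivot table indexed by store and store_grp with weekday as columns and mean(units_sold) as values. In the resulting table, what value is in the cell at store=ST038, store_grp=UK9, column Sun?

Rows with store=ST038, store_grp=UK9 and weekday=Sun: units_sold values are 658, 881, 174, 10.
(658 + 881 + 174 + 10) / 4 = 430.75.

430.75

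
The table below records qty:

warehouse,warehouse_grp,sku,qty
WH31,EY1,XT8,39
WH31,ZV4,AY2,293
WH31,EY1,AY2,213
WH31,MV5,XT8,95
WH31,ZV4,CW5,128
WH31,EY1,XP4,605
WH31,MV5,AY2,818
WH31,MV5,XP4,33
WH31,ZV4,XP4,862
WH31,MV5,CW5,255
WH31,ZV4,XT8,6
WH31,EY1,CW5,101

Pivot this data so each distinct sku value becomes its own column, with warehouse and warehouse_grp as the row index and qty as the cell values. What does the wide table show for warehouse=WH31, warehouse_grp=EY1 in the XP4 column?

Wide layout: rows indexed by warehouse and warehouse_grp, columns are the 4 distinct sku values (XT8, AY2, CW5, XP4).
Cell (warehouse=WH31, warehouse_grp=EY1, sku=XP4) draws from the long row where warehouse=WH31, warehouse_grp=EY1 and sku=XP4, which has qty=605.

605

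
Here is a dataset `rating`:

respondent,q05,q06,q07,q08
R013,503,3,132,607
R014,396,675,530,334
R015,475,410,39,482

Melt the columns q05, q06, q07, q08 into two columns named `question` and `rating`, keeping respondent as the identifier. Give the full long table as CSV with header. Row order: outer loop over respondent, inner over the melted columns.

Each (respondent, column) pair becomes one row: 3 × 4 = 12 rows.
For example, (R013, q05) → rating=503.

respondent,question,rating
R013,q05,503
R013,q06,3
R013,q07,132
R013,q08,607
R014,q05,396
R014,q06,675
R014,q07,530
R014,q08,334
R015,q05,475
R015,q06,410
R015,q07,39
R015,q08,482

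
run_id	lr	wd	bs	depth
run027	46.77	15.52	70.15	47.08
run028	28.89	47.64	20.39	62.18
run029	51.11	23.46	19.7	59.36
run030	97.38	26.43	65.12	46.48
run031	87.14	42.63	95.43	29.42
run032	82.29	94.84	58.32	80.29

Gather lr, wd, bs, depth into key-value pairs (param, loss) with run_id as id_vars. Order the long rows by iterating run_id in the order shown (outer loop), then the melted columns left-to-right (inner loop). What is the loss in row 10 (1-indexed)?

23.46

24 rows total (6 × 4). Row 10: index ⌊(10-1)/4⌋ = 2 into run_id → run029; (10-1) mod 4 = 1 into the melted columns → wd.
So row 10 is (run029, wd, 23.46); loss = 23.46.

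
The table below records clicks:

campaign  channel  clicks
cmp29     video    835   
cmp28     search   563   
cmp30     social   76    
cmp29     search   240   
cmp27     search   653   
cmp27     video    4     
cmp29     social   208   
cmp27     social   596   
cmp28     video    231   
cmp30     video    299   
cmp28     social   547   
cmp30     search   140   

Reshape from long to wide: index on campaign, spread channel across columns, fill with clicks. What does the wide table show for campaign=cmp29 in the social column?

Wide layout: rows indexed by campaign, columns are the 3 distinct channel values (video, search, social).
Cell (campaign=cmp29, channel=social) draws from the long row where campaign=cmp29 and channel=social, which has clicks=208.

208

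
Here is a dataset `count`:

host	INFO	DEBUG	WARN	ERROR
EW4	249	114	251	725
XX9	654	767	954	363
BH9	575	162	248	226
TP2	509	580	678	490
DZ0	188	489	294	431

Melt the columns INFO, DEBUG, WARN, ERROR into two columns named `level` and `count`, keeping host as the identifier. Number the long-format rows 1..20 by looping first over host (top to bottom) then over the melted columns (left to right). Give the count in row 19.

20 rows total (5 × 4). Row 19: index ⌊(19-1)/4⌋ = 4 into host → DZ0; (19-1) mod 4 = 2 into the melted columns → WARN.
So row 19 is (DZ0, WARN, 294); count = 294.

294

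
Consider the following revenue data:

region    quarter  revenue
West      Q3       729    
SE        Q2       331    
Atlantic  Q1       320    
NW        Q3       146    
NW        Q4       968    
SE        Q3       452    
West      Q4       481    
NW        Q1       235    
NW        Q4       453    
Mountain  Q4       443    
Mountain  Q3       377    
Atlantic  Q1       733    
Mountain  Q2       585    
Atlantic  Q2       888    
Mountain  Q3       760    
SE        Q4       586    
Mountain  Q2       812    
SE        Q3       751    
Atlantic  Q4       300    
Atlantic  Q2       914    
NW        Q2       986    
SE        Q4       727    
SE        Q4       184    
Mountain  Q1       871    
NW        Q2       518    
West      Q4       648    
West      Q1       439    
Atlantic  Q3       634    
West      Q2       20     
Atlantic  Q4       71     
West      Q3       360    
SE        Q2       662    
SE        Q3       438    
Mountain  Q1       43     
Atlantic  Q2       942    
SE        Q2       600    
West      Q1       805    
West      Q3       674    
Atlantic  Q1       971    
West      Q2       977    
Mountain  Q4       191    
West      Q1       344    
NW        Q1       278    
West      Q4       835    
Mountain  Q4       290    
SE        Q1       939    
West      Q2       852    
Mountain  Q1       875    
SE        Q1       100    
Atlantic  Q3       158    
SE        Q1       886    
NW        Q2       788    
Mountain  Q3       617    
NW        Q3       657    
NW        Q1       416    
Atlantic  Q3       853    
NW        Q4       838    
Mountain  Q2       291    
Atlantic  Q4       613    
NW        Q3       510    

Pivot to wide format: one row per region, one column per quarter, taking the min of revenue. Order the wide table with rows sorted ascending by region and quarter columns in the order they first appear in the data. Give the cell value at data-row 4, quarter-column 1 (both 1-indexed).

438

With rows sorted ascending by region, row 4 is region=SE. quarter columns in first-appearance order: Q3, Q2, Q1, Q4; column 1 is Q3.
Long rows with region=SE, quarter=Q3: min(452, 751, 438) = 438.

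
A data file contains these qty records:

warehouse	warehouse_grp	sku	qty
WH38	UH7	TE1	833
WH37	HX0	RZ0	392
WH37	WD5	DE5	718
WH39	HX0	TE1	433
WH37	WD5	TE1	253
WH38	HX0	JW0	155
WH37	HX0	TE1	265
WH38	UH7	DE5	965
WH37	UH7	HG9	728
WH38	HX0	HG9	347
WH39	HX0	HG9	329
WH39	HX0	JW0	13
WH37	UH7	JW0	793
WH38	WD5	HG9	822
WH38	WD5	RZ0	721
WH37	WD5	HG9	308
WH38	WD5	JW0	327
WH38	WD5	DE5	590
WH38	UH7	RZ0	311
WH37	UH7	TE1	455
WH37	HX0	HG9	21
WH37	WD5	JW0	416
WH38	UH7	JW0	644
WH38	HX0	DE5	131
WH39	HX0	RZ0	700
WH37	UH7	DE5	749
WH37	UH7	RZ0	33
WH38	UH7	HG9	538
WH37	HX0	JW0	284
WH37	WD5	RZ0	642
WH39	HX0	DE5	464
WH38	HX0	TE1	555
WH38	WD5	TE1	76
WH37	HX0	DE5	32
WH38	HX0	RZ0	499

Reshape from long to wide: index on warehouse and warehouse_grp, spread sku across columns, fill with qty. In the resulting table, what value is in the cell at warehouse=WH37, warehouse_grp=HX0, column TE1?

Wide layout: rows indexed by warehouse and warehouse_grp, columns are the 5 distinct sku values (TE1, RZ0, DE5, JW0, HG9).
Cell (warehouse=WH37, warehouse_grp=HX0, sku=TE1) draws from the long row where warehouse=WH37, warehouse_grp=HX0 and sku=TE1, which has qty=265.

265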